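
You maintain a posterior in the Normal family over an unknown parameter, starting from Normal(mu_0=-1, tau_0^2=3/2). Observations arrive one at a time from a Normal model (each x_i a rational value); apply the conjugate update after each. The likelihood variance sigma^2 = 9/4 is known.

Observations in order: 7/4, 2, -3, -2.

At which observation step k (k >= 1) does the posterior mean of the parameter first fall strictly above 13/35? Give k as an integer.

k = 2

obs 1: x=7/4 → posterior Normal(1/10, 9/10)
obs 2: x=2 → posterior Normal(9/14, 9/14)
obs 3: x=-3 → posterior Normal(-1/6, 1/2)
obs 4: x=-2 → posterior Normal(-1/2, 9/22)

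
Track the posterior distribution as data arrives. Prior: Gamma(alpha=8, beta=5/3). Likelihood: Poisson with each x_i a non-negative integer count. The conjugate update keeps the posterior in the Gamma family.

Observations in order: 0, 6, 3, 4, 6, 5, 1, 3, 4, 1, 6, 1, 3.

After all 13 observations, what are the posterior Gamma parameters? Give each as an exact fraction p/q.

obs 1: x=0 → posterior Gamma(8, 8/3)
obs 2: x=6 → posterior Gamma(14, 11/3)
obs 3: x=3 → posterior Gamma(17, 14/3)
obs 4: x=4 → posterior Gamma(21, 17/3)
obs 5: x=6 → posterior Gamma(27, 20/3)
obs 6: x=5 → posterior Gamma(32, 23/3)
obs 7: x=1 → posterior Gamma(33, 26/3)
obs 8: x=3 → posterior Gamma(36, 29/3)
obs 9: x=4 → posterior Gamma(40, 32/3)
obs 10: x=1 → posterior Gamma(41, 35/3)
obs 11: x=6 → posterior Gamma(47, 38/3)
obs 12: x=1 → posterior Gamma(48, 41/3)
obs 13: x=3 → posterior Gamma(51, 44/3)

alpha=51, beta=44/3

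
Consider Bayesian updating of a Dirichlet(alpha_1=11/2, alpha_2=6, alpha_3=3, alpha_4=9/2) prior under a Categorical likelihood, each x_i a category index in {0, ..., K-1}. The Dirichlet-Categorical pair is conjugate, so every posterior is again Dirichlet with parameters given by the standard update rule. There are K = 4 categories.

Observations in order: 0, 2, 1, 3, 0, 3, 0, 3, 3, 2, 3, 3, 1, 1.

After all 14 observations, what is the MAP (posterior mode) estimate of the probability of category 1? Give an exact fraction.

8/29

obs 1: x=0 → posterior Dirichlet(13/2, 6, 3, 9/2)
obs 2: x=2 → posterior Dirichlet(13/2, 6, 4, 9/2)
obs 3: x=1 → posterior Dirichlet(13/2, 7, 4, 9/2)
obs 4: x=3 → posterior Dirichlet(13/2, 7, 4, 11/2)
obs 5: x=0 → posterior Dirichlet(15/2, 7, 4, 11/2)
obs 6: x=3 → posterior Dirichlet(15/2, 7, 4, 13/2)
obs 7: x=0 → posterior Dirichlet(17/2, 7, 4, 13/2)
obs 8: x=3 → posterior Dirichlet(17/2, 7, 4, 15/2)
obs 9: x=3 → posterior Dirichlet(17/2, 7, 4, 17/2)
obs 10: x=2 → posterior Dirichlet(17/2, 7, 5, 17/2)
obs 11: x=3 → posterior Dirichlet(17/2, 7, 5, 19/2)
obs 12: x=3 → posterior Dirichlet(17/2, 7, 5, 21/2)
obs 13: x=1 → posterior Dirichlet(17/2, 8, 5, 21/2)
obs 14: x=1 → posterior Dirichlet(17/2, 9, 5, 21/2)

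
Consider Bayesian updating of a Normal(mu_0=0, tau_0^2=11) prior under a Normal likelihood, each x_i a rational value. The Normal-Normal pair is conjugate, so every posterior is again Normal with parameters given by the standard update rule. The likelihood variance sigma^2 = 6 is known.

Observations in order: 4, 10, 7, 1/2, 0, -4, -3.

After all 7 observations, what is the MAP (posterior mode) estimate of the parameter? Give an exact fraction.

obs 1: x=4 → posterior Normal(44/17, 66/17)
obs 2: x=10 → posterior Normal(11/2, 33/14)
obs 3: x=7 → posterior Normal(77/13, 22/13)
obs 4: x=1/2 → posterior Normal(473/100, 33/25)
obs 5: x=0 → posterior Normal(473/122, 66/61)
obs 6: x=-4 → posterior Normal(385/144, 11/12)
obs 7: x=-3 → posterior Normal(319/166, 66/83)

319/166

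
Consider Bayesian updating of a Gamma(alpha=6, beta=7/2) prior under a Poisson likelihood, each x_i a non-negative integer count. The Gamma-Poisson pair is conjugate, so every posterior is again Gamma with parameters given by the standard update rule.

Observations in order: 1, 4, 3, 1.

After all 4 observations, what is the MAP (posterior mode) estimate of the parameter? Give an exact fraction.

obs 1: x=1 → posterior Gamma(7, 9/2)
obs 2: x=4 → posterior Gamma(11, 11/2)
obs 3: x=3 → posterior Gamma(14, 13/2)
obs 4: x=1 → posterior Gamma(15, 15/2)

28/15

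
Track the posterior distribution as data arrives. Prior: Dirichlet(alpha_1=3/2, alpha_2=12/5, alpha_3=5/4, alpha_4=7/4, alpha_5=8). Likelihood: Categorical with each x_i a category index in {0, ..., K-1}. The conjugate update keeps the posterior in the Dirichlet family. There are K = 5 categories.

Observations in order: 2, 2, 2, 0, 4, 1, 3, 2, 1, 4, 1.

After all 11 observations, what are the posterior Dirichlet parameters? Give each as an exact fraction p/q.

alpha_1=5/2, alpha_2=27/5, alpha_3=21/4, alpha_4=11/4, alpha_5=10

obs 1: x=2 → posterior Dirichlet(3/2, 12/5, 9/4, 7/4, 8)
obs 2: x=2 → posterior Dirichlet(3/2, 12/5, 13/4, 7/4, 8)
obs 3: x=2 → posterior Dirichlet(3/2, 12/5, 17/4, 7/4, 8)
obs 4: x=0 → posterior Dirichlet(5/2, 12/5, 17/4, 7/4, 8)
obs 5: x=4 → posterior Dirichlet(5/2, 12/5, 17/4, 7/4, 9)
obs 6: x=1 → posterior Dirichlet(5/2, 17/5, 17/4, 7/4, 9)
obs 7: x=3 → posterior Dirichlet(5/2, 17/5, 17/4, 11/4, 9)
obs 8: x=2 → posterior Dirichlet(5/2, 17/5, 21/4, 11/4, 9)
obs 9: x=1 → posterior Dirichlet(5/2, 22/5, 21/4, 11/4, 9)
obs 10: x=4 → posterior Dirichlet(5/2, 22/5, 21/4, 11/4, 10)
obs 11: x=1 → posterior Dirichlet(5/2, 27/5, 21/4, 11/4, 10)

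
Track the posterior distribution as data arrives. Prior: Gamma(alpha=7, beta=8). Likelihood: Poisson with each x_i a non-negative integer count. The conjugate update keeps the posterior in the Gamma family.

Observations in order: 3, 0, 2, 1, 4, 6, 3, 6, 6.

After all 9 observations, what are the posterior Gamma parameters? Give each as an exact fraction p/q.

alpha=38, beta=17

obs 1: x=3 → posterior Gamma(10, 9)
obs 2: x=0 → posterior Gamma(10, 10)
obs 3: x=2 → posterior Gamma(12, 11)
obs 4: x=1 → posterior Gamma(13, 12)
obs 5: x=4 → posterior Gamma(17, 13)
obs 6: x=6 → posterior Gamma(23, 14)
obs 7: x=3 → posterior Gamma(26, 15)
obs 8: x=6 → posterior Gamma(32, 16)
obs 9: x=6 → posterior Gamma(38, 17)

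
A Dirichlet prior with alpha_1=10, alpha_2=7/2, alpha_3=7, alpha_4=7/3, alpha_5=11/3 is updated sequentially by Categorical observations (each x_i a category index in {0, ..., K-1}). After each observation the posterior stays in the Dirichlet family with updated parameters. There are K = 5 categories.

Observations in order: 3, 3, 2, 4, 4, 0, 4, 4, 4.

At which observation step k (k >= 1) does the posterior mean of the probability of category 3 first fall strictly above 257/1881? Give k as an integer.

k = 2

obs 1: x=3 → posterior Dirichlet(10, 7/2, 7, 10/3, 11/3)
obs 2: x=3 → posterior Dirichlet(10, 7/2, 7, 13/3, 11/3)
obs 3: x=2 → posterior Dirichlet(10, 7/2, 8, 13/3, 11/3)
obs 4: x=4 → posterior Dirichlet(10, 7/2, 8, 13/3, 14/3)
obs 5: x=4 → posterior Dirichlet(10, 7/2, 8, 13/3, 17/3)
obs 6: x=0 → posterior Dirichlet(11, 7/2, 8, 13/3, 17/3)
obs 7: x=4 → posterior Dirichlet(11, 7/2, 8, 13/3, 20/3)
obs 8: x=4 → posterior Dirichlet(11, 7/2, 8, 13/3, 23/3)
obs 9: x=4 → posterior Dirichlet(11, 7/2, 8, 13/3, 26/3)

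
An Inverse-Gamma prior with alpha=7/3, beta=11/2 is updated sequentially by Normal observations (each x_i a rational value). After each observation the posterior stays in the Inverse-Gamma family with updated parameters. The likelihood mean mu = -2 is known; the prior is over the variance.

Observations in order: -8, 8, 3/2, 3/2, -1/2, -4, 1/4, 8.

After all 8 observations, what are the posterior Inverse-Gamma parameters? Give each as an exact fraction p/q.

obs 1: x=-8 → posterior Inverse-Gamma(17/6, 47/2)
obs 2: x=8 → posterior Inverse-Gamma(10/3, 147/2)
obs 3: x=3/2 → posterior Inverse-Gamma(23/6, 637/8)
obs 4: x=3/2 → posterior Inverse-Gamma(13/3, 343/4)
obs 5: x=-1/2 → posterior Inverse-Gamma(29/6, 695/8)
obs 6: x=-4 → posterior Inverse-Gamma(16/3, 711/8)
obs 7: x=1/4 → posterior Inverse-Gamma(35/6, 2925/32)
obs 8: x=8 → posterior Inverse-Gamma(19/3, 4525/32)

alpha=19/3, beta=4525/32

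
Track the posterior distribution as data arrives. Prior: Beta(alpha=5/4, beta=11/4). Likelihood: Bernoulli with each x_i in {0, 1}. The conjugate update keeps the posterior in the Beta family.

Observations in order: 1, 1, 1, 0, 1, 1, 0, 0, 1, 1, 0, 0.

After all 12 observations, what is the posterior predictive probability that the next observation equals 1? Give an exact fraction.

33/64

obs 1: x=1 → posterior Beta(9/4, 11/4)
obs 2: x=1 → posterior Beta(13/4, 11/4)
obs 3: x=1 → posterior Beta(17/4, 11/4)
obs 4: x=0 → posterior Beta(17/4, 15/4)
obs 5: x=1 → posterior Beta(21/4, 15/4)
obs 6: x=1 → posterior Beta(25/4, 15/4)
obs 7: x=0 → posterior Beta(25/4, 19/4)
obs 8: x=0 → posterior Beta(25/4, 23/4)
obs 9: x=1 → posterior Beta(29/4, 23/4)
obs 10: x=1 → posterior Beta(33/4, 23/4)
obs 11: x=0 → posterior Beta(33/4, 27/4)
obs 12: x=0 → posterior Beta(33/4, 31/4)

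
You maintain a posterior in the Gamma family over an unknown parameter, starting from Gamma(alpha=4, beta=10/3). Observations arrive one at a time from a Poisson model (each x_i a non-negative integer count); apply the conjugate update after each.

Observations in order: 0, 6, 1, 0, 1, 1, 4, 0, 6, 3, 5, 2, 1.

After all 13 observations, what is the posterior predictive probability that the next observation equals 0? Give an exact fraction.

2928644930813641516032715844013695341634232321209103400801/22085827895139816776239946565283164870185114992726805315584

obs 1: x=0 → posterior Gamma(4, 13/3)
obs 2: x=6 → posterior Gamma(10, 16/3)
obs 3: x=1 → posterior Gamma(11, 19/3)
obs 4: x=0 → posterior Gamma(11, 22/3)
obs 5: x=1 → posterior Gamma(12, 25/3)
obs 6: x=1 → posterior Gamma(13, 28/3)
obs 7: x=4 → posterior Gamma(17, 31/3)
obs 8: x=0 → posterior Gamma(17, 34/3)
obs 9: x=6 → posterior Gamma(23, 37/3)
obs 10: x=3 → posterior Gamma(26, 40/3)
obs 11: x=5 → posterior Gamma(31, 43/3)
obs 12: x=2 → posterior Gamma(33, 46/3)
obs 13: x=1 → posterior Gamma(34, 49/3)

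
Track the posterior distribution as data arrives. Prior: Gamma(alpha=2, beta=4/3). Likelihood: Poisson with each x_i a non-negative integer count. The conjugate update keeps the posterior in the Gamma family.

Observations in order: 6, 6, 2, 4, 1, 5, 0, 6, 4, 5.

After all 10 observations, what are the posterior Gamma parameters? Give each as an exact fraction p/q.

alpha=41, beta=34/3

obs 1: x=6 → posterior Gamma(8, 7/3)
obs 2: x=6 → posterior Gamma(14, 10/3)
obs 3: x=2 → posterior Gamma(16, 13/3)
obs 4: x=4 → posterior Gamma(20, 16/3)
obs 5: x=1 → posterior Gamma(21, 19/3)
obs 6: x=5 → posterior Gamma(26, 22/3)
obs 7: x=0 → posterior Gamma(26, 25/3)
obs 8: x=6 → posterior Gamma(32, 28/3)
obs 9: x=4 → posterior Gamma(36, 31/3)
obs 10: x=5 → posterior Gamma(41, 34/3)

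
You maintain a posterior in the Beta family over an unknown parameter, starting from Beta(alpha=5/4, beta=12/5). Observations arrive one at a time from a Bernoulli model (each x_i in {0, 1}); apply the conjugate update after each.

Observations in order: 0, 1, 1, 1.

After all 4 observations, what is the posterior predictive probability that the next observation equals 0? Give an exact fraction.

4/9

obs 1: x=0 → posterior Beta(5/4, 17/5)
obs 2: x=1 → posterior Beta(9/4, 17/5)
obs 3: x=1 → posterior Beta(13/4, 17/5)
obs 4: x=1 → posterior Beta(17/4, 17/5)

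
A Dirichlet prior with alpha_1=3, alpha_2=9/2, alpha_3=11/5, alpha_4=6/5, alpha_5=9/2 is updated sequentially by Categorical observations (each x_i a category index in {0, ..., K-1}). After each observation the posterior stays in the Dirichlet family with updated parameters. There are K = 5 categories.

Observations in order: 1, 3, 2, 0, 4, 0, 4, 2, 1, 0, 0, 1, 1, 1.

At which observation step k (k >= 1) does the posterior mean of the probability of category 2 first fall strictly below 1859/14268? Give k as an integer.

k = 2

obs 1: x=1 → posterior Dirichlet(3, 11/2, 11/5, 6/5, 9/2)
obs 2: x=3 → posterior Dirichlet(3, 11/2, 11/5, 11/5, 9/2)
obs 3: x=2 → posterior Dirichlet(3, 11/2, 16/5, 11/5, 9/2)
obs 4: x=0 → posterior Dirichlet(4, 11/2, 16/5, 11/5, 9/2)
obs 5: x=4 → posterior Dirichlet(4, 11/2, 16/5, 11/5, 11/2)
obs 6: x=0 → posterior Dirichlet(5, 11/2, 16/5, 11/5, 11/2)
obs 7: x=4 → posterior Dirichlet(5, 11/2, 16/5, 11/5, 13/2)
obs 8: x=2 → posterior Dirichlet(5, 11/2, 21/5, 11/5, 13/2)
obs 9: x=1 → posterior Dirichlet(5, 13/2, 21/5, 11/5, 13/2)
obs 10: x=0 → posterior Dirichlet(6, 13/2, 21/5, 11/5, 13/2)
obs 11: x=0 → posterior Dirichlet(7, 13/2, 21/5, 11/5, 13/2)
obs 12: x=1 → posterior Dirichlet(7, 15/2, 21/5, 11/5, 13/2)
obs 13: x=1 → posterior Dirichlet(7, 17/2, 21/5, 11/5, 13/2)
obs 14: x=1 → posterior Dirichlet(7, 19/2, 21/5, 11/5, 13/2)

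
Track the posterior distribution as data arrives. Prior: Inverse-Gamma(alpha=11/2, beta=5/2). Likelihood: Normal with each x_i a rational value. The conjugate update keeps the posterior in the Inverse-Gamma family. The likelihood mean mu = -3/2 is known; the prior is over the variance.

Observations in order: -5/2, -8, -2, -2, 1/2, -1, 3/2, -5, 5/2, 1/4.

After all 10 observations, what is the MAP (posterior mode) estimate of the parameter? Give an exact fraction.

obs 1: x=-5/2 → posterior Inverse-Gamma(6, 3)
obs 2: x=-8 → posterior Inverse-Gamma(13/2, 193/8)
obs 3: x=-2 → posterior Inverse-Gamma(7, 97/4)
obs 4: x=-2 → posterior Inverse-Gamma(15/2, 195/8)
obs 5: x=1/2 → posterior Inverse-Gamma(8, 211/8)
obs 6: x=-1 → posterior Inverse-Gamma(17/2, 53/2)
obs 7: x=3/2 → posterior Inverse-Gamma(9, 31)
obs 8: x=-5 → posterior Inverse-Gamma(19/2, 297/8)
obs 9: x=5/2 → posterior Inverse-Gamma(10, 361/8)
obs 10: x=1/4 → posterior Inverse-Gamma(21/2, 1493/32)

1493/368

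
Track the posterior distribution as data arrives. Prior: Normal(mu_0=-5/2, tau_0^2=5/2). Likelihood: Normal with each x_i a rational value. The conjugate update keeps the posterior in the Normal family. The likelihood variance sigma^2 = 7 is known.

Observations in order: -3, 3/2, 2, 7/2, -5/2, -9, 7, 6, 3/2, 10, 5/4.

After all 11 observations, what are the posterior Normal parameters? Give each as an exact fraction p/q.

mu_0=75/92, tau_0^2=35/69

obs 1: x=-3 → posterior Normal(-50/19, 35/19)
obs 2: x=3/2 → posterior Normal(-85/48, 35/24)
obs 3: x=2 → posterior Normal(-65/58, 35/29)
obs 4: x=7/2 → posterior Normal(-15/34, 35/34)
obs 5: x=-5/2 → posterior Normal(-55/78, 35/39)
obs 6: x=-9 → posterior Normal(-145/88, 35/44)
obs 7: x=7 → posterior Normal(-75/98, 5/7)
obs 8: x=6 → posterior Normal(-5/36, 35/54)
obs 9: x=3/2 → posterior Normal(0, 35/59)
obs 10: x=10 → posterior Normal(25/32, 35/64)
obs 11: x=5/4 → posterior Normal(75/92, 35/69)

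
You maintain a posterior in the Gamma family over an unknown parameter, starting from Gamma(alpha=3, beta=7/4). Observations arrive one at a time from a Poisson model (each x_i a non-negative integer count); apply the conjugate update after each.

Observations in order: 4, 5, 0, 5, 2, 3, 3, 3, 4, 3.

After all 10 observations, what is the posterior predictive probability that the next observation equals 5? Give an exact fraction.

2186360143472555649413978591118886167264872457886022028520930651136/22313337504024297614064659495532924131349383538761037746661102716889

obs 1: x=4 → posterior Gamma(7, 11/4)
obs 2: x=5 → posterior Gamma(12, 15/4)
obs 3: x=0 → posterior Gamma(12, 19/4)
obs 4: x=5 → posterior Gamma(17, 23/4)
obs 5: x=2 → posterior Gamma(19, 27/4)
obs 6: x=3 → posterior Gamma(22, 31/4)
obs 7: x=3 → posterior Gamma(25, 35/4)
obs 8: x=3 → posterior Gamma(28, 39/4)
obs 9: x=4 → posterior Gamma(32, 43/4)
obs 10: x=3 → posterior Gamma(35, 47/4)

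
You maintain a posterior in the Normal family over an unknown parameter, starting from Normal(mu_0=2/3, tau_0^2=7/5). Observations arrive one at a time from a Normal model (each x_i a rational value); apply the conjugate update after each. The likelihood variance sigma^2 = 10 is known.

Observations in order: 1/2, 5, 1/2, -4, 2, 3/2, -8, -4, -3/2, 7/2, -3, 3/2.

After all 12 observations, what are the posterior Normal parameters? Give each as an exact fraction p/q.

mu_0=-13/201, tau_0^2=35/67

obs 1: x=1/2 → posterior Normal(221/342, 70/57)
obs 2: x=5 → posterior Normal(431/384, 35/32)
obs 3: x=1/2 → posterior Normal(226/213, 70/71)
obs 4: x=-4 → posterior Normal(71/117, 35/39)
obs 5: x=2 → posterior Normal(184/255, 14/17)
obs 6: x=3/2 → posterior Normal(431/552, 35/46)
obs 7: x=-8 → posterior Normal(95/594, 70/99)
obs 8: x=-4 → posterior Normal(-73/636, 35/53)
obs 9: x=-3/2 → posterior Normal(-68/339, 70/113)
obs 10: x=7/2 → posterior Normal(11/720, 7/12)
obs 11: x=-3 → posterior Normal(-115/762, 70/127)
obs 12: x=3/2 → posterior Normal(-13/201, 35/67)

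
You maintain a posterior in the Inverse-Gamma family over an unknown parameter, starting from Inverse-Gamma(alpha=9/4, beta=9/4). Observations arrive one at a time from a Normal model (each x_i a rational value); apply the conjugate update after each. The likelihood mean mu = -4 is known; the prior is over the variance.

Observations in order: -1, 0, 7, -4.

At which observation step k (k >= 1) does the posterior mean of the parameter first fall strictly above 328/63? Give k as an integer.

obs 1: x=-1 → posterior Inverse-Gamma(11/4, 27/4)
obs 2: x=0 → posterior Inverse-Gamma(13/4, 59/4)
obs 3: x=7 → posterior Inverse-Gamma(15/4, 301/4)
obs 4: x=-4 → posterior Inverse-Gamma(17/4, 301/4)

k = 2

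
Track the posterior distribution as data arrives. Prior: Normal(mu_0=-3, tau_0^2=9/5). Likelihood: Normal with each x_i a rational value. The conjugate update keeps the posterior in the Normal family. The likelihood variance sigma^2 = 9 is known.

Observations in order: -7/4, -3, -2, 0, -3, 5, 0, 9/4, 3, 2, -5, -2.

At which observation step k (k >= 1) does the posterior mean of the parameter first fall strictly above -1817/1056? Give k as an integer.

k = 7

obs 1: x=-7/4 → posterior Normal(-67/24, 3/2)
obs 2: x=-3 → posterior Normal(-79/28, 9/7)
obs 3: x=-2 → posterior Normal(-87/32, 9/8)
obs 4: x=0 → posterior Normal(-29/12, 1)
obs 5: x=-3 → posterior Normal(-99/40, 9/10)
obs 6: x=5 → posterior Normal(-79/44, 9/11)
obs 7: x=0 → posterior Normal(-79/48, 3/4)
obs 8: x=9/4 → posterior Normal(-35/26, 9/13)
obs 9: x=3 → posterior Normal(-29/28, 9/14)
obs 10: x=2 → posterior Normal(-5/6, 3/5)
obs 11: x=-5 → posterior Normal(-35/32, 9/16)
obs 12: x=-2 → posterior Normal(-39/34, 9/17)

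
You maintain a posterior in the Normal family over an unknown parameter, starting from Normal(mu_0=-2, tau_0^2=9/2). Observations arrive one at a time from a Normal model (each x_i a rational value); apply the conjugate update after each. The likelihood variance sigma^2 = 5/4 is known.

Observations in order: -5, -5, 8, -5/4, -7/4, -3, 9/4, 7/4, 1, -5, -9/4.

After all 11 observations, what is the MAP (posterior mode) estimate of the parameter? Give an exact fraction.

obs 1: x=-5 → posterior Normal(-100/23, 45/46)
obs 2: x=-5 → posterior Normal(-190/41, 45/82)
obs 3: x=8 → posterior Normal(-46/59, 45/118)
obs 4: x=-5/4 → posterior Normal(-137/154, 45/154)
obs 5: x=-7/4 → posterior Normal(-20/19, 9/38)
obs 6: x=-3 → posterior Normal(-154/113, 45/226)
obs 7: x=9/4 → posterior Normal(-227/262, 45/262)
obs 8: x=7/4 → posterior Normal(-82/149, 45/298)
obs 9: x=1 → posterior Normal(-64/167, 45/334)
obs 10: x=-5 → posterior Normal(-154/185, 9/74)
obs 11: x=-9/4 → posterior Normal(-389/406, 45/406)

-389/406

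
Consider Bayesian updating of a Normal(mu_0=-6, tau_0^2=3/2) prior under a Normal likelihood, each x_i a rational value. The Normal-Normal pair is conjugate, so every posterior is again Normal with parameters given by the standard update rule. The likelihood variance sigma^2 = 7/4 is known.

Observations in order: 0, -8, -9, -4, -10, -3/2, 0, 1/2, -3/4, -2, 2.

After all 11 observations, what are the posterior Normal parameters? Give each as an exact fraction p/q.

obs 1: x=0 → posterior Normal(-42/13, 21/26)
obs 2: x=-8 → posterior Normal(-90/19, 21/38)
obs 3: x=-9 → posterior Normal(-144/25, 21/50)
obs 4: x=-4 → posterior Normal(-168/31, 21/62)
obs 5: x=-10 → posterior Normal(-228/37, 21/74)
obs 6: x=-3/2 → posterior Normal(-237/43, 21/86)
obs 7: x=0 → posterior Normal(-237/49, 3/14)
obs 8: x=1/2 → posterior Normal(-234/55, 21/110)
obs 9: x=-3/4 → posterior Normal(-477/122, 21/122)
obs 10: x=-2 → posterior Normal(-501/134, 21/134)
obs 11: x=2 → posterior Normal(-477/146, 21/146)

mu_0=-477/146, tau_0^2=21/146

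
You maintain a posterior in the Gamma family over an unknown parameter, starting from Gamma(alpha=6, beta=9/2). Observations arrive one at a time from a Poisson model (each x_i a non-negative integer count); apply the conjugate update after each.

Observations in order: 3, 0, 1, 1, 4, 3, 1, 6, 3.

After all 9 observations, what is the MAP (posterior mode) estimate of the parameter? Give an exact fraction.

obs 1: x=3 → posterior Gamma(9, 11/2)
obs 2: x=0 → posterior Gamma(9, 13/2)
obs 3: x=1 → posterior Gamma(10, 15/2)
obs 4: x=1 → posterior Gamma(11, 17/2)
obs 5: x=4 → posterior Gamma(15, 19/2)
obs 6: x=3 → posterior Gamma(18, 21/2)
obs 7: x=1 → posterior Gamma(19, 23/2)
obs 8: x=6 → posterior Gamma(25, 25/2)
obs 9: x=3 → posterior Gamma(28, 27/2)

2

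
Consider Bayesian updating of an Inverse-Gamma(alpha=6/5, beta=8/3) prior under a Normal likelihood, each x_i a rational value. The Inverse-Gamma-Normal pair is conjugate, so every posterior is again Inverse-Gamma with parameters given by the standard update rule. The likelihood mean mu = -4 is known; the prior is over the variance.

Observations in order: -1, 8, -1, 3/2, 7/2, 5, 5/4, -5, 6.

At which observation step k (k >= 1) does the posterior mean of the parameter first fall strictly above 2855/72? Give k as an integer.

k = 2

obs 1: x=-1 → posterior Inverse-Gamma(17/10, 43/6)
obs 2: x=8 → posterior Inverse-Gamma(11/5, 475/6)
obs 3: x=-1 → posterior Inverse-Gamma(27/10, 251/3)
obs 4: x=3/2 → posterior Inverse-Gamma(16/5, 2371/24)
obs 5: x=7/2 → posterior Inverse-Gamma(37/10, 1523/12)
obs 6: x=5 → posterior Inverse-Gamma(21/5, 2009/12)
obs 7: x=5/4 → posterior Inverse-Gamma(47/10, 17395/96)
obs 8: x=-5 → posterior Inverse-Gamma(26/5, 17443/96)
obs 9: x=6 → posterior Inverse-Gamma(57/10, 22243/96)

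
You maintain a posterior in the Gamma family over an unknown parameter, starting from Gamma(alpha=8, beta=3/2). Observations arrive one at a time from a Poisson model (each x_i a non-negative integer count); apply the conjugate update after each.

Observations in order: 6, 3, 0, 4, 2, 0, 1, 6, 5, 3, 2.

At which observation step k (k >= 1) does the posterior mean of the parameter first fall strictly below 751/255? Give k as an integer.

obs 1: x=6 → posterior Gamma(14, 5/2)
obs 2: x=3 → posterior Gamma(17, 7/2)
obs 3: x=0 → posterior Gamma(17, 9/2)
obs 4: x=4 → posterior Gamma(21, 11/2)
obs 5: x=2 → posterior Gamma(23, 13/2)
obs 6: x=0 → posterior Gamma(23, 15/2)
obs 7: x=1 → posterior Gamma(24, 17/2)
obs 8: x=6 → posterior Gamma(30, 19/2)
obs 9: x=5 → posterior Gamma(35, 21/2)
obs 10: x=3 → posterior Gamma(38, 23/2)
obs 11: x=2 → posterior Gamma(40, 25/2)

k = 7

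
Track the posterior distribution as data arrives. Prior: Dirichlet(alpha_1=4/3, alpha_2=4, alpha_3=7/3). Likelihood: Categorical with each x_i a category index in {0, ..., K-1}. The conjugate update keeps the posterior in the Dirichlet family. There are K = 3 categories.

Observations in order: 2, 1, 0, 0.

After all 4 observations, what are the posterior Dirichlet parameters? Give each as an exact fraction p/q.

obs 1: x=2 → posterior Dirichlet(4/3, 4, 10/3)
obs 2: x=1 → posterior Dirichlet(4/3, 5, 10/3)
obs 3: x=0 → posterior Dirichlet(7/3, 5, 10/3)
obs 4: x=0 → posterior Dirichlet(10/3, 5, 10/3)

alpha_1=10/3, alpha_2=5, alpha_3=10/3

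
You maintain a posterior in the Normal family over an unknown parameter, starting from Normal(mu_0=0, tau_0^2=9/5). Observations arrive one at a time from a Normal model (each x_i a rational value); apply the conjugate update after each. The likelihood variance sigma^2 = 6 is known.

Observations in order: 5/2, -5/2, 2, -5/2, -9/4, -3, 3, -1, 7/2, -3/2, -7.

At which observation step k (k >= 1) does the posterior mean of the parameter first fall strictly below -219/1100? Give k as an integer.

k = 5

obs 1: x=5/2 → posterior Normal(15/26, 18/13)
obs 2: x=-5/2 → posterior Normal(0, 9/8)
obs 3: x=2 → posterior Normal(6/19, 18/19)
obs 4: x=-5/2 → posterior Normal(-3/44, 9/11)
obs 5: x=-9/4 → posterior Normal(-33/100, 18/25)
obs 6: x=-3 → posterior Normal(-69/112, 9/14)
obs 7: x=3 → posterior Normal(-33/124, 18/31)
obs 8: x=-1 → posterior Normal(-45/136, 9/17)
obs 9: x=7/2 → posterior Normal(-3/148, 18/37)
obs 10: x=-3/2 → posterior Normal(-21/160, 9/20)
obs 11: x=-7 → posterior Normal(-105/172, 18/43)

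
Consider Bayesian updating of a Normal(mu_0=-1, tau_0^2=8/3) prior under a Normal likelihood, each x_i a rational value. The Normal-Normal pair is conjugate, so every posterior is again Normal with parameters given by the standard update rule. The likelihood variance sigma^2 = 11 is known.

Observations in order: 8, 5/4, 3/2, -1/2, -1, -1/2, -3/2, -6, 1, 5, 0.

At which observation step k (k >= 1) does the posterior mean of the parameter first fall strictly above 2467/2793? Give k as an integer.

k = 3

obs 1: x=8 → posterior Normal(31/41, 88/41)
obs 2: x=5/4 → posterior Normal(41/49, 88/49)
obs 3: x=3/2 → posterior Normal(53/57, 88/57)
obs 4: x=-1/2 → posterior Normal(49/65, 88/65)
obs 5: x=-1 → posterior Normal(41/73, 88/73)
obs 6: x=-1/2 → posterior Normal(37/81, 88/81)
obs 7: x=-3/2 → posterior Normal(25/89, 88/89)
obs 8: x=-6 → posterior Normal(-23/97, 88/97)
obs 9: x=1 → posterior Normal(-1/7, 88/105)
obs 10: x=5 → posterior Normal(25/113, 88/113)
obs 11: x=0 → posterior Normal(25/121, 8/11)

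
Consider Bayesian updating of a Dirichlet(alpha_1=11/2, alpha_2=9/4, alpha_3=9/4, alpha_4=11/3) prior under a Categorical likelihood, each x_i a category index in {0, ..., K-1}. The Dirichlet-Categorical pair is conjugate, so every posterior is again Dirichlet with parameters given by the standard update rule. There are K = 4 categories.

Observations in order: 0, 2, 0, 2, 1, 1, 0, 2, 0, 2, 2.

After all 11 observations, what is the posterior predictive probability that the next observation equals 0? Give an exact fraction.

57/148

obs 1: x=0 → posterior Dirichlet(13/2, 9/4, 9/4, 11/3)
obs 2: x=2 → posterior Dirichlet(13/2, 9/4, 13/4, 11/3)
obs 3: x=0 → posterior Dirichlet(15/2, 9/4, 13/4, 11/3)
obs 4: x=2 → posterior Dirichlet(15/2, 9/4, 17/4, 11/3)
obs 5: x=1 → posterior Dirichlet(15/2, 13/4, 17/4, 11/3)
obs 6: x=1 → posterior Dirichlet(15/2, 17/4, 17/4, 11/3)
obs 7: x=0 → posterior Dirichlet(17/2, 17/4, 17/4, 11/3)
obs 8: x=2 → posterior Dirichlet(17/2, 17/4, 21/4, 11/3)
obs 9: x=0 → posterior Dirichlet(19/2, 17/4, 21/4, 11/3)
obs 10: x=2 → posterior Dirichlet(19/2, 17/4, 25/4, 11/3)
obs 11: x=2 → posterior Dirichlet(19/2, 17/4, 29/4, 11/3)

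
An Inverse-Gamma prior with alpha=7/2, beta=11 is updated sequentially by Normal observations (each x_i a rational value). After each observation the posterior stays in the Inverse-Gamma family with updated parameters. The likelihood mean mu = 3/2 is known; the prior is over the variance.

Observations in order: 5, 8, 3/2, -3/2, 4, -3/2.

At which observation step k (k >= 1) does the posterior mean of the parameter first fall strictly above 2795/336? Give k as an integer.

obs 1: x=5 → posterior Inverse-Gamma(4, 137/8)
obs 2: x=8 → posterior Inverse-Gamma(9/2, 153/4)
obs 3: x=3/2 → posterior Inverse-Gamma(5, 153/4)
obs 4: x=-3/2 → posterior Inverse-Gamma(11/2, 171/4)
obs 5: x=4 → posterior Inverse-Gamma(6, 367/8)
obs 6: x=-3/2 → posterior Inverse-Gamma(13/2, 403/8)

k = 2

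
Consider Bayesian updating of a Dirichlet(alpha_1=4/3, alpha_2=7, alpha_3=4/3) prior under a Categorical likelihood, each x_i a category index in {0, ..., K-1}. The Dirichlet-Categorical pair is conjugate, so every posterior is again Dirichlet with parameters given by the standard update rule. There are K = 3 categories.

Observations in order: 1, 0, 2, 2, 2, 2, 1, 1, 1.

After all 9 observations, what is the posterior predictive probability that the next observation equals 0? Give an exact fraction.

obs 1: x=1 → posterior Dirichlet(4/3, 8, 4/3)
obs 2: x=0 → posterior Dirichlet(7/3, 8, 4/3)
obs 3: x=2 → posterior Dirichlet(7/3, 8, 7/3)
obs 4: x=2 → posterior Dirichlet(7/3, 8, 10/3)
obs 5: x=2 → posterior Dirichlet(7/3, 8, 13/3)
obs 6: x=2 → posterior Dirichlet(7/3, 8, 16/3)
obs 7: x=1 → posterior Dirichlet(7/3, 9, 16/3)
obs 8: x=1 → posterior Dirichlet(7/3, 10, 16/3)
obs 9: x=1 → posterior Dirichlet(7/3, 11, 16/3)

1/8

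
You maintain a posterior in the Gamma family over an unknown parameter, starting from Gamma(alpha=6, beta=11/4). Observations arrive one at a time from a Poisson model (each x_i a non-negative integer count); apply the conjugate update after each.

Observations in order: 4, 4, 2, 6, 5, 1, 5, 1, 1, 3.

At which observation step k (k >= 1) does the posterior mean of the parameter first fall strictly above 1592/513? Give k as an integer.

obs 1: x=4 → posterior Gamma(10, 15/4)
obs 2: x=4 → posterior Gamma(14, 19/4)
obs 3: x=2 → posterior Gamma(16, 23/4)
obs 4: x=6 → posterior Gamma(22, 27/4)
obs 5: x=5 → posterior Gamma(27, 31/4)
obs 6: x=1 → posterior Gamma(28, 35/4)
obs 7: x=5 → posterior Gamma(33, 39/4)
obs 8: x=1 → posterior Gamma(34, 43/4)
obs 9: x=1 → posterior Gamma(35, 47/4)
obs 10: x=3 → posterior Gamma(38, 51/4)

k = 4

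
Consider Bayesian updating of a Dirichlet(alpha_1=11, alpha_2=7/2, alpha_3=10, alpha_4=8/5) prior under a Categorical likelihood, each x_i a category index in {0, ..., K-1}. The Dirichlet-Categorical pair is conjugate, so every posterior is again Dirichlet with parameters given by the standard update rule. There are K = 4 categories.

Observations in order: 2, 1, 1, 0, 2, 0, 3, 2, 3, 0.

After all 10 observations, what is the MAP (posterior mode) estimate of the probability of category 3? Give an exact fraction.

obs 1: x=2 → posterior Dirichlet(11, 7/2, 11, 8/5)
obs 2: x=1 → posterior Dirichlet(11, 9/2, 11, 8/5)
obs 3: x=1 → posterior Dirichlet(11, 11/2, 11, 8/5)
obs 4: x=0 → posterior Dirichlet(12, 11/2, 11, 8/5)
obs 5: x=2 → posterior Dirichlet(12, 11/2, 12, 8/5)
obs 6: x=0 → posterior Dirichlet(13, 11/2, 12, 8/5)
obs 7: x=3 → posterior Dirichlet(13, 11/2, 12, 13/5)
obs 8: x=2 → posterior Dirichlet(13, 11/2, 13, 13/5)
obs 9: x=3 → posterior Dirichlet(13, 11/2, 13, 18/5)
obs 10: x=0 → posterior Dirichlet(14, 11/2, 13, 18/5)

26/321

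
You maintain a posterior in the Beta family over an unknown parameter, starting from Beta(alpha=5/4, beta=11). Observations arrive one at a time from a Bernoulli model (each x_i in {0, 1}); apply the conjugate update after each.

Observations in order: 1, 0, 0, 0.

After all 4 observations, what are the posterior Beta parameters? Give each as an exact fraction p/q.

alpha=9/4, beta=14

obs 1: x=1 → posterior Beta(9/4, 11)
obs 2: x=0 → posterior Beta(9/4, 12)
obs 3: x=0 → posterior Beta(9/4, 13)
obs 4: x=0 → posterior Beta(9/4, 14)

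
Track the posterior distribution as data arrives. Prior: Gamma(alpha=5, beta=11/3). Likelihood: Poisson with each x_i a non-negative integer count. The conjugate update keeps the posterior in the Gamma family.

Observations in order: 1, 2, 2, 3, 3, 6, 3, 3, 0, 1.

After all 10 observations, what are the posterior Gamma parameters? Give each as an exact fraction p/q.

alpha=29, beta=41/3

obs 1: x=1 → posterior Gamma(6, 14/3)
obs 2: x=2 → posterior Gamma(8, 17/3)
obs 3: x=2 → posterior Gamma(10, 20/3)
obs 4: x=3 → posterior Gamma(13, 23/3)
obs 5: x=3 → posterior Gamma(16, 26/3)
obs 6: x=6 → posterior Gamma(22, 29/3)
obs 7: x=3 → posterior Gamma(25, 32/3)
obs 8: x=3 → posterior Gamma(28, 35/3)
obs 9: x=0 → posterior Gamma(28, 38/3)
obs 10: x=1 → posterior Gamma(29, 41/3)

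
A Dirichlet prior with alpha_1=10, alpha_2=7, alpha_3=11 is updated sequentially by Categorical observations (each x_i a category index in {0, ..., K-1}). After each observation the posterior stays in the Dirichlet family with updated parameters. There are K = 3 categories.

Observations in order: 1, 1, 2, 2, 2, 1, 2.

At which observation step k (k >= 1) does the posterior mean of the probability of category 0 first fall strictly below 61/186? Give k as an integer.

k = 3

obs 1: x=1 → posterior Dirichlet(10, 8, 11)
obs 2: x=1 → posterior Dirichlet(10, 9, 11)
obs 3: x=2 → posterior Dirichlet(10, 9, 12)
obs 4: x=2 → posterior Dirichlet(10, 9, 13)
obs 5: x=2 → posterior Dirichlet(10, 9, 14)
obs 6: x=1 → posterior Dirichlet(10, 10, 14)
obs 7: x=2 → posterior Dirichlet(10, 10, 15)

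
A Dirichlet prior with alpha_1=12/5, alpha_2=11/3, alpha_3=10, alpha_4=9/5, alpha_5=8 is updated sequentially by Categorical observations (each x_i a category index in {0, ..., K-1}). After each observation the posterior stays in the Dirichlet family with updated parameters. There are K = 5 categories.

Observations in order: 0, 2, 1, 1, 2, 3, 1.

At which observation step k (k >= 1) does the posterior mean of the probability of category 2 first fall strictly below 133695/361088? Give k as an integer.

obs 1: x=0 → posterior Dirichlet(17/5, 11/3, 10, 9/5, 8)
obs 2: x=2 → posterior Dirichlet(17/5, 11/3, 11, 9/5, 8)
obs 3: x=1 → posterior Dirichlet(17/5, 14/3, 11, 9/5, 8)
obs 4: x=1 → posterior Dirichlet(17/5, 17/3, 11, 9/5, 8)
obs 5: x=2 → posterior Dirichlet(17/5, 17/3, 12, 9/5, 8)
obs 6: x=3 → posterior Dirichlet(17/5, 17/3, 12, 14/5, 8)
obs 7: x=1 → posterior Dirichlet(17/5, 20/3, 12, 14/5, 8)

k = 4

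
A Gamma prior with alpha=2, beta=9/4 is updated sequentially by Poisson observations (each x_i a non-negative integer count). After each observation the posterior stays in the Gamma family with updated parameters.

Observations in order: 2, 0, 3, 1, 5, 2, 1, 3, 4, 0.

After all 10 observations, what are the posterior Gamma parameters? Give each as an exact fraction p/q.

obs 1: x=2 → posterior Gamma(4, 13/4)
obs 2: x=0 → posterior Gamma(4, 17/4)
obs 3: x=3 → posterior Gamma(7, 21/4)
obs 4: x=1 → posterior Gamma(8, 25/4)
obs 5: x=5 → posterior Gamma(13, 29/4)
obs 6: x=2 → posterior Gamma(15, 33/4)
obs 7: x=1 → posterior Gamma(16, 37/4)
obs 8: x=3 → posterior Gamma(19, 41/4)
obs 9: x=4 → posterior Gamma(23, 45/4)
obs 10: x=0 → posterior Gamma(23, 49/4)

alpha=23, beta=49/4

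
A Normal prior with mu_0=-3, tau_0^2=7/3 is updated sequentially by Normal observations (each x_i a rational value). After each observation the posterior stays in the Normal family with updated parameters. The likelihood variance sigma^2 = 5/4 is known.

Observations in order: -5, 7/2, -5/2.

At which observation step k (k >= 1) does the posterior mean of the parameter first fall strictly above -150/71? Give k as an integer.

obs 1: x=-5 → posterior Normal(-185/43, 35/43)
obs 2: x=7/2 → posterior Normal(-87/71, 35/71)
obs 3: x=-5/2 → posterior Normal(-157/99, 35/99)

k = 2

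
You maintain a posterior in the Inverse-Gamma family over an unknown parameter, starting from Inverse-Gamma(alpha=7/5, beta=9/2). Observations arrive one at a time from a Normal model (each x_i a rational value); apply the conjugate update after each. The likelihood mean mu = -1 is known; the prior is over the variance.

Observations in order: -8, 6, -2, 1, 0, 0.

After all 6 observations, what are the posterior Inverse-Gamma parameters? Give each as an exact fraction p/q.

obs 1: x=-8 → posterior Inverse-Gamma(19/10, 29)
obs 2: x=6 → posterior Inverse-Gamma(12/5, 107/2)
obs 3: x=-2 → posterior Inverse-Gamma(29/10, 54)
obs 4: x=1 → posterior Inverse-Gamma(17/5, 56)
obs 5: x=0 → posterior Inverse-Gamma(39/10, 113/2)
obs 6: x=0 → posterior Inverse-Gamma(22/5, 57)

alpha=22/5, beta=57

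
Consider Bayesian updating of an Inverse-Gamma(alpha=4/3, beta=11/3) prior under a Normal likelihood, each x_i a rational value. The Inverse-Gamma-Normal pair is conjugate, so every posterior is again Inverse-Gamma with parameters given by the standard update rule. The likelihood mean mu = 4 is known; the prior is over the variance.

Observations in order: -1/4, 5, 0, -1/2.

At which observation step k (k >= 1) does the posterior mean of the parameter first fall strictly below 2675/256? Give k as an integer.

k = 2

obs 1: x=-1/4 → posterior Inverse-Gamma(11/6, 1219/96)
obs 2: x=5 → posterior Inverse-Gamma(7/3, 1267/96)
obs 3: x=0 → posterior Inverse-Gamma(17/6, 2035/96)
obs 4: x=-1/2 → posterior Inverse-Gamma(10/3, 3007/96)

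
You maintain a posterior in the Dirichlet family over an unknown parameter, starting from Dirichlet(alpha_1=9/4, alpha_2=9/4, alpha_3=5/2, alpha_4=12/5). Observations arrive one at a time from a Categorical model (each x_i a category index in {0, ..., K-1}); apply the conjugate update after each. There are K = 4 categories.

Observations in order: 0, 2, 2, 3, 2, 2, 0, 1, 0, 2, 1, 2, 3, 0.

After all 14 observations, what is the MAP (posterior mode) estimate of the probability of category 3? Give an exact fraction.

obs 1: x=0 → posterior Dirichlet(13/4, 9/4, 5/2, 12/5)
obs 2: x=2 → posterior Dirichlet(13/4, 9/4, 7/2, 12/5)
obs 3: x=2 → posterior Dirichlet(13/4, 9/4, 9/2, 12/5)
obs 4: x=3 → posterior Dirichlet(13/4, 9/4, 9/2, 17/5)
obs 5: x=2 → posterior Dirichlet(13/4, 9/4, 11/2, 17/5)
obs 6: x=2 → posterior Dirichlet(13/4, 9/4, 13/2, 17/5)
obs 7: x=0 → posterior Dirichlet(17/4, 9/4, 13/2, 17/5)
obs 8: x=1 → posterior Dirichlet(17/4, 13/4, 13/2, 17/5)
obs 9: x=0 → posterior Dirichlet(21/4, 13/4, 13/2, 17/5)
obs 10: x=2 → posterior Dirichlet(21/4, 13/4, 15/2, 17/5)
obs 11: x=1 → posterior Dirichlet(21/4, 17/4, 15/2, 17/5)
obs 12: x=2 → posterior Dirichlet(21/4, 17/4, 17/2, 17/5)
obs 13: x=3 → posterior Dirichlet(21/4, 17/4, 17/2, 22/5)
obs 14: x=0 → posterior Dirichlet(25/4, 17/4, 17/2, 22/5)

17/97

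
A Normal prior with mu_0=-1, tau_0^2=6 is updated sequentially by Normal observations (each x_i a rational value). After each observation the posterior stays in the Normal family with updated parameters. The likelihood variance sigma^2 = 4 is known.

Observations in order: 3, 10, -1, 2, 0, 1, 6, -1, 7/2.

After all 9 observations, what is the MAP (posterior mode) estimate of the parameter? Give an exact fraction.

obs 1: x=3 → posterior Normal(7/5, 12/5)
obs 2: x=10 → posterior Normal(37/8, 3/2)
obs 3: x=-1 → posterior Normal(34/11, 12/11)
obs 4: x=2 → posterior Normal(20/7, 6/7)
obs 5: x=0 → posterior Normal(40/17, 12/17)
obs 6: x=1 → posterior Normal(43/20, 3/5)
obs 7: x=6 → posterior Normal(61/23, 12/23)
obs 8: x=-1 → posterior Normal(29/13, 6/13)
obs 9: x=7/2 → posterior Normal(137/58, 12/29)

137/58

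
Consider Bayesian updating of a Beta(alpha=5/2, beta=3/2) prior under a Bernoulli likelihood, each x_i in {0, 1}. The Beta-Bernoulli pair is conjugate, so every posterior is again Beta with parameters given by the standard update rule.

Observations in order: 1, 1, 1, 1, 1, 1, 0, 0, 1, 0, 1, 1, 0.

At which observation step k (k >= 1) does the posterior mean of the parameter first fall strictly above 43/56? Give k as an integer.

k = 3

obs 1: x=1 → posterior Beta(7/2, 3/2)
obs 2: x=1 → posterior Beta(9/2, 3/2)
obs 3: x=1 → posterior Beta(11/2, 3/2)
obs 4: x=1 → posterior Beta(13/2, 3/2)
obs 5: x=1 → posterior Beta(15/2, 3/2)
obs 6: x=1 → posterior Beta(17/2, 3/2)
obs 7: x=0 → posterior Beta(17/2, 5/2)
obs 8: x=0 → posterior Beta(17/2, 7/2)
obs 9: x=1 → posterior Beta(19/2, 7/2)
obs 10: x=0 → posterior Beta(19/2, 9/2)
obs 11: x=1 → posterior Beta(21/2, 9/2)
obs 12: x=1 → posterior Beta(23/2, 9/2)
obs 13: x=0 → posterior Beta(23/2, 11/2)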